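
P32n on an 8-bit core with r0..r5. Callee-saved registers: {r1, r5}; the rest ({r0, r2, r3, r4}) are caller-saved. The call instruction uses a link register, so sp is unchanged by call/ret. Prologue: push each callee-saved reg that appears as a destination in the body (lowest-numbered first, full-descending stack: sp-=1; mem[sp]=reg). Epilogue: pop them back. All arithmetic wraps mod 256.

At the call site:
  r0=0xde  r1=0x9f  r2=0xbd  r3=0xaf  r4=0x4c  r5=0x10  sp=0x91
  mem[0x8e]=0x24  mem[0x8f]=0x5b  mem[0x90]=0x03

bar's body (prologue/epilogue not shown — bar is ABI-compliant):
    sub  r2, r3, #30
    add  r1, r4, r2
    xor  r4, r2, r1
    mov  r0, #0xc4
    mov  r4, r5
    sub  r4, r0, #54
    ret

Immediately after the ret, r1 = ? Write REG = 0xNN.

REG = 0x9f

prologue: push r1 → mem[0x90]=0x9f, sp=0x90
body[0] sub  r2, r3, #30 → r2=0x91
body[1] add  r1, r4, r2 → r1=0xdd
body[2] xor  r4, r2, r1 → r4=0x4c
body[3] mov  r0, #0xc4 → r0=0xc4
body[4] mov  r4, r5 → r4=0x10
body[5] sub  r4, r0, #54 → r4=0x8e
epilogue: pop r1=0x9f, sp=0x91
r1 is callee-saved → restored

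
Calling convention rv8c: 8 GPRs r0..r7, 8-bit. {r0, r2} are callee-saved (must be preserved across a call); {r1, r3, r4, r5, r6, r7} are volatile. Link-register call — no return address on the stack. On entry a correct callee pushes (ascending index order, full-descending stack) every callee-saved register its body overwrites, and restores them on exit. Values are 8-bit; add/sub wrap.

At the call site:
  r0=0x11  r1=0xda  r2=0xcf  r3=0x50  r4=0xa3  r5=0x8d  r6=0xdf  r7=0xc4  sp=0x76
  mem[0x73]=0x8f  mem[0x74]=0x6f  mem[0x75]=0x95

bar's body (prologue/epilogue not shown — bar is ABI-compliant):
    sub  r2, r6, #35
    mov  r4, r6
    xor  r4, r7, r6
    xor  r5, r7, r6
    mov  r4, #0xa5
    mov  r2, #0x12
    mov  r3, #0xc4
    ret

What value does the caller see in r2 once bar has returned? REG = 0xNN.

REG = 0xcf

prologue: push r2 → mem[0x75]=0xcf, sp=0x75
body[0] sub  r2, r6, #35 → r2=0xbc
body[1] mov  r4, r6 → r4=0xdf
body[2] xor  r4, r7, r6 → r4=0x1b
body[3] xor  r5, r7, r6 → r5=0x1b
body[4] mov  r4, #0xa5 → r4=0xa5
body[5] mov  r2, #0x12 → r2=0x12
body[6] mov  r3, #0xc4 → r3=0xc4
epilogue: pop r2=0xcf, sp=0x76
r2 is callee-saved → restored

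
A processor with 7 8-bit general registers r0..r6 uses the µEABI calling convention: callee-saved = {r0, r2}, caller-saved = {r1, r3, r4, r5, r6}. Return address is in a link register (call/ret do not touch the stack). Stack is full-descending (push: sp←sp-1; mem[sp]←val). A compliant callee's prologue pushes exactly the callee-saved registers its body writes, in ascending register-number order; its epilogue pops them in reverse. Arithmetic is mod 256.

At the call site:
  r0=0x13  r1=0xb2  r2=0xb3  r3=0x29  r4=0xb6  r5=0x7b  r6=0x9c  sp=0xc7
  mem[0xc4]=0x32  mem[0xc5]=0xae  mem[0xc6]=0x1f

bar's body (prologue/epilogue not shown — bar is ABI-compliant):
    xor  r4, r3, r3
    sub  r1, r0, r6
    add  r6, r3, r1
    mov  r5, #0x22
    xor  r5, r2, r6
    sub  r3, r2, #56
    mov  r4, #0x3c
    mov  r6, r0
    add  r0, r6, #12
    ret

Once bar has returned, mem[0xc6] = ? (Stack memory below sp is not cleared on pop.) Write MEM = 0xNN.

MEM = 0x13

prologue: push r0 -> mem[0xc6]=0x13, sp=0xc6
body[0] xor  r4, r3, r3 -> r4=0x00
body[1] sub  r1, r0, r6 -> r1=0x77
body[2] add  r6, r3, r1 -> r6=0xa0
body[3] mov  r5, #0x22 -> r5=0x22
body[4] xor  r5, r2, r6 -> r5=0x13
body[5] sub  r3, r2, #56 -> r3=0x7b
body[6] mov  r4, #0x3c -> r4=0x3c
body[7] mov  r6, r0 -> r6=0x13
body[8] add  r0, r6, #12 -> r0=0x1f
epilogue: pop r0=0x13, sp=0xc7
prologue pushed ['r0'] at ['0xc6']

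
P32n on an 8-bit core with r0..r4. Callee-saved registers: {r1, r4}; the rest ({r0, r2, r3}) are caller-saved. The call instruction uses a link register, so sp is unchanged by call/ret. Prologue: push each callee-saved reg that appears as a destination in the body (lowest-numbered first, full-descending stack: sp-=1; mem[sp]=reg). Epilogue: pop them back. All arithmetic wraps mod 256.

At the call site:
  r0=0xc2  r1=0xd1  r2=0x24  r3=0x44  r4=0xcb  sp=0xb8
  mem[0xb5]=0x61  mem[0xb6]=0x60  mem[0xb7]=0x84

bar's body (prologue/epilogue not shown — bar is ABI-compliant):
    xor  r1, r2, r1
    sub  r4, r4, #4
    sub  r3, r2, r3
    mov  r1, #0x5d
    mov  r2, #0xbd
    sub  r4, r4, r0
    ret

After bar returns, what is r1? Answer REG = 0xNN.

prologue: push r1 → mem[0xb7]=0xd1, sp=0xb7
prologue: push r4 → mem[0xb6]=0xcb, sp=0xb6
body[0] xor  r1, r2, r1 → r1=0xf5
body[1] sub  r4, r4, #4 → r4=0xc7
body[2] sub  r3, r2, r3 → r3=0xe0
body[3] mov  r1, #0x5d → r1=0x5d
body[4] mov  r2, #0xbd → r2=0xbd
body[5] sub  r4, r4, r0 → r4=0x05
epilogue: pop r4=0xcb, sp=0xb7
epilogue: pop r1=0xd1, sp=0xb8
r1 is callee-saved → restored

REG = 0xd1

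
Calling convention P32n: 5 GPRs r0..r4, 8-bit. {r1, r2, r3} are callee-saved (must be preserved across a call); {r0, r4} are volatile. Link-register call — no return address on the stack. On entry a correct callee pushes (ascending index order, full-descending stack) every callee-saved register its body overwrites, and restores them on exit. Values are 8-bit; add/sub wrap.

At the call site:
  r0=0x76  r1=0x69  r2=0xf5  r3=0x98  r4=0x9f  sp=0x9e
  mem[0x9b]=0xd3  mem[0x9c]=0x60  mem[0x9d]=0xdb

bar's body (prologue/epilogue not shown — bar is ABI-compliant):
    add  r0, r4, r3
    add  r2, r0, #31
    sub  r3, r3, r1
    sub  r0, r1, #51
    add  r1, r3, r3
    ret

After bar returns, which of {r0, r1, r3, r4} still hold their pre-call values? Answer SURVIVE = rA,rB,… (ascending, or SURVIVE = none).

prologue: push r1 → mem[0x9d]=0x69, sp=0x9d
prologue: push r2 → mem[0x9c]=0xf5, sp=0x9c
prologue: push r3 → mem[0x9b]=0x98, sp=0x9b
body[0] add  r0, r4, r3 → r0=0x37
body[1] add  r2, r0, #31 → r2=0x56
body[2] sub  r3, r3, r1 → r3=0x2f
body[3] sub  r0, r1, #51 → r0=0x36
body[4] add  r1, r3, r3 → r1=0x5e
epilogue: pop r3=0x98, sp=0x9c
epilogue: pop r2=0xf5, sp=0x9d
epilogue: pop r1=0x69, sp=0x9e
r0: caller-saved, written=True
r1: callee-saved, written=True
r3: callee-saved, written=True
r4: caller-saved, written=False

SURVIVE = r1,r3,r4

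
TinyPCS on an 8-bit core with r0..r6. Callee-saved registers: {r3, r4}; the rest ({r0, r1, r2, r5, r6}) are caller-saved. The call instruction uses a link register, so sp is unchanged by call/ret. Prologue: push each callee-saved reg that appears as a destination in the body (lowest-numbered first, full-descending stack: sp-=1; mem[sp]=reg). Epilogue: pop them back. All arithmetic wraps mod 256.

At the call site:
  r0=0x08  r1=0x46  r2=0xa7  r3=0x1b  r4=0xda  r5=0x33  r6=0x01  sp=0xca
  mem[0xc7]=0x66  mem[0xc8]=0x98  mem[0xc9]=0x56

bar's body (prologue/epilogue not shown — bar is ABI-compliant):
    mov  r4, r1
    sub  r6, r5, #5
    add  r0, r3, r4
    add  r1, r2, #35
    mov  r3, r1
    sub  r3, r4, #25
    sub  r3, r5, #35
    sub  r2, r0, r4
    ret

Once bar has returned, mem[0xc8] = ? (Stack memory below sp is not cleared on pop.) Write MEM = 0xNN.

MEM = 0xda

prologue: push r3 → mem[0xc9]=0x1b, sp=0xc9
prologue: push r4 → mem[0xc8]=0xda, sp=0xc8
body[0] mov  r4, r1 → r4=0x46
body[1] sub  r6, r5, #5 → r6=0x2e
body[2] add  r0, r3, r4 → r0=0x61
body[3] add  r1, r2, #35 → r1=0xca
body[4] mov  r3, r1 → r3=0xca
body[5] sub  r3, r4, #25 → r3=0x2d
body[6] sub  r3, r5, #35 → r3=0x10
body[7] sub  r2, r0, r4 → r2=0x1b
epilogue: pop r4=0xda, sp=0xc9
epilogue: pop r3=0x1b, sp=0xca
prologue pushed ['r3', 'r4'] at ['0xc9', '0xc8']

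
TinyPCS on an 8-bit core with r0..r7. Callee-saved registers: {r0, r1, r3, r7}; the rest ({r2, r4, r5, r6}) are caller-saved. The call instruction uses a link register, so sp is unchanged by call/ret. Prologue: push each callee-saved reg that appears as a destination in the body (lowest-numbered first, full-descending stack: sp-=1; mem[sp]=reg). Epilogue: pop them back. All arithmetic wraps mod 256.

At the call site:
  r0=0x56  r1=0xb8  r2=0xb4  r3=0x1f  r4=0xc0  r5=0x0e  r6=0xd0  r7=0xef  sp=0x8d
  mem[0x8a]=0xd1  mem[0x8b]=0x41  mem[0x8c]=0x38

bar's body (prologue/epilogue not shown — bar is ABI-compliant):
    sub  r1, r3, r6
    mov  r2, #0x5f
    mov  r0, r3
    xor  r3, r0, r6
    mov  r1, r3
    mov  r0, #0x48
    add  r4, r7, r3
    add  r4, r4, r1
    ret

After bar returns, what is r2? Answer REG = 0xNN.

REG = 0x5f

prologue: push r0 → mem[0x8c]=0x56, sp=0x8c
prologue: push r1 → mem[0x8b]=0xb8, sp=0x8b
prologue: push r3 → mem[0x8a]=0x1f, sp=0x8a
body[0] sub  r1, r3, r6 → r1=0x4f
body[1] mov  r2, #0x5f → r2=0x5f
body[2] mov  r0, r3 → r0=0x1f
body[3] xor  r3, r0, r6 → r3=0xcf
body[4] mov  r1, r3 → r1=0xcf
body[5] mov  r0, #0x48 → r0=0x48
body[6] add  r4, r7, r3 → r4=0xbe
body[7] add  r4, r4, r1 → r4=0x8d
epilogue: pop r3=0x1f, sp=0x8b
epilogue: pop r1=0xb8, sp=0x8c
epilogue: pop r0=0x56, sp=0x8d
r2 is caller-saved → body value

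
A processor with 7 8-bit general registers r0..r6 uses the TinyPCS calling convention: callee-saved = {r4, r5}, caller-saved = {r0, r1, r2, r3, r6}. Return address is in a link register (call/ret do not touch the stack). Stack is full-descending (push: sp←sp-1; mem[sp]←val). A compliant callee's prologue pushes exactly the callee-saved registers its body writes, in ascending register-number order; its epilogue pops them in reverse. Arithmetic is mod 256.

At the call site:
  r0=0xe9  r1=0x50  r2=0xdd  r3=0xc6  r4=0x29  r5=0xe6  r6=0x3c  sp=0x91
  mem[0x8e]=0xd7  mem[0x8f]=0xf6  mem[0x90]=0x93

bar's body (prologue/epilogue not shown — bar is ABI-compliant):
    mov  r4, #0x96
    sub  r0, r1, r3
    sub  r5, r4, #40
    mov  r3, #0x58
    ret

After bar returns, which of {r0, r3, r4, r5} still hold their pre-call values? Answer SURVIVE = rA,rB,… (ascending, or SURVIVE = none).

prologue: push r4 → mem[0x90]=0x29, sp=0x90
prologue: push r5 → mem[0x8f]=0xe6, sp=0x8f
body[0] mov  r4, #0x96 → r4=0x96
body[1] sub  r0, r1, r3 → r0=0x8a
body[2] sub  r5, r4, #40 → r5=0x6e
body[3] mov  r3, #0x58 → r3=0x58
epilogue: pop r5=0xe6, sp=0x90
epilogue: pop r4=0x29, sp=0x91
r0: caller-saved, written=True
r3: caller-saved, written=True
r4: callee-saved, written=True
r5: callee-saved, written=True

SURVIVE = r4,r5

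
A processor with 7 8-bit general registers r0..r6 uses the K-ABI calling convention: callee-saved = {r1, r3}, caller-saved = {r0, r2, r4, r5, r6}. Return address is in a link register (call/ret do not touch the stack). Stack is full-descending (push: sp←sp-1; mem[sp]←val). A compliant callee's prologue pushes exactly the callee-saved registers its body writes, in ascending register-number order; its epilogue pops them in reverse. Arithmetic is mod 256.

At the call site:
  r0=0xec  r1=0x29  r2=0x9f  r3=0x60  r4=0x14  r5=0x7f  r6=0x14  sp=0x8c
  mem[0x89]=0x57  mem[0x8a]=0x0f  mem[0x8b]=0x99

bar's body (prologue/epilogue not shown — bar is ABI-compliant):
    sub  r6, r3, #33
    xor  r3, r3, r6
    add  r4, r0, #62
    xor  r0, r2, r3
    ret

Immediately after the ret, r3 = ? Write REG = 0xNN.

REG = 0x60

prologue: push r3 -> mem[0x8b]=0x60, sp=0x8b
body[0] sub  r6, r3, #33 -> r6=0x3f
body[1] xor  r3, r3, r6 -> r3=0x5f
body[2] add  r4, r0, #62 -> r4=0x2a
body[3] xor  r0, r2, r3 -> r0=0xc0
epilogue: pop r3=0x60, sp=0x8c
r3 is callee-saved -> restored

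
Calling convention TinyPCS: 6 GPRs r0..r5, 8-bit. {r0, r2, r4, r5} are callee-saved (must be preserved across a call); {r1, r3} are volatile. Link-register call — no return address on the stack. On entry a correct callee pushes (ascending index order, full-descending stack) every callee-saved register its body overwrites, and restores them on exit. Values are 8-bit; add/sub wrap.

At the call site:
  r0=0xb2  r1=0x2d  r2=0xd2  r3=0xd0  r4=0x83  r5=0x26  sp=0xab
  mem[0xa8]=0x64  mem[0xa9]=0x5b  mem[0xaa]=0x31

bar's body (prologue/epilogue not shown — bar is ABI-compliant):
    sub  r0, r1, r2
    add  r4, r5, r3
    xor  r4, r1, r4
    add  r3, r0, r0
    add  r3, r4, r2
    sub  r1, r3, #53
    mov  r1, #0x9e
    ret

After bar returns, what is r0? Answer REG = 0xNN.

prologue: push r0 -> mem[0xaa]=0xb2, sp=0xaa
prologue: push r4 -> mem[0xa9]=0x83, sp=0xa9
body[0] sub  r0, r1, r2 -> r0=0x5b
body[1] add  r4, r5, r3 -> r4=0xf6
body[2] xor  r4, r1, r4 -> r4=0xdb
body[3] add  r3, r0, r0 -> r3=0xb6
body[4] add  r3, r4, r2 -> r3=0xad
body[5] sub  r1, r3, #53 -> r1=0x78
body[6] mov  r1, #0x9e -> r1=0x9e
epilogue: pop r4=0x83, sp=0xaa
epilogue: pop r0=0xb2, sp=0xab
r0 is callee-saved -> restored

REG = 0xb2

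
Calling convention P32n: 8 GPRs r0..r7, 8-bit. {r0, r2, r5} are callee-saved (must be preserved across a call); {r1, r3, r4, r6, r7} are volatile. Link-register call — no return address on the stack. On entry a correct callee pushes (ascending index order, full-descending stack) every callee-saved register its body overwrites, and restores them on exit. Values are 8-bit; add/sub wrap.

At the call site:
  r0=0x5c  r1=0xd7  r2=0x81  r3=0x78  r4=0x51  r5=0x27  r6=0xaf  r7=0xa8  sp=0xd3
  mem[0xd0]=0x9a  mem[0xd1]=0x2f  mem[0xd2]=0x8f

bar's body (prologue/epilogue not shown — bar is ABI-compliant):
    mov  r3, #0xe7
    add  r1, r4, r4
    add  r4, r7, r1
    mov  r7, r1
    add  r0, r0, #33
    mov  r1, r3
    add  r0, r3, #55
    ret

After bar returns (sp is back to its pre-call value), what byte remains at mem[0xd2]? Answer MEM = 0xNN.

prologue: push r0 -> mem[0xd2]=0x5c, sp=0xd2
body[0] mov  r3, #0xe7 -> r3=0xe7
body[1] add  r1, r4, r4 -> r1=0xa2
body[2] add  r4, r7, r1 -> r4=0x4a
body[3] mov  r7, r1 -> r7=0xa2
body[4] add  r0, r0, #33 -> r0=0x7d
body[5] mov  r1, r3 -> r1=0xe7
body[6] add  r0, r3, #55 -> r0=0x1e
epilogue: pop r0=0x5c, sp=0xd3
prologue pushed ['r0'] at ['0xd2']

MEM = 0x5c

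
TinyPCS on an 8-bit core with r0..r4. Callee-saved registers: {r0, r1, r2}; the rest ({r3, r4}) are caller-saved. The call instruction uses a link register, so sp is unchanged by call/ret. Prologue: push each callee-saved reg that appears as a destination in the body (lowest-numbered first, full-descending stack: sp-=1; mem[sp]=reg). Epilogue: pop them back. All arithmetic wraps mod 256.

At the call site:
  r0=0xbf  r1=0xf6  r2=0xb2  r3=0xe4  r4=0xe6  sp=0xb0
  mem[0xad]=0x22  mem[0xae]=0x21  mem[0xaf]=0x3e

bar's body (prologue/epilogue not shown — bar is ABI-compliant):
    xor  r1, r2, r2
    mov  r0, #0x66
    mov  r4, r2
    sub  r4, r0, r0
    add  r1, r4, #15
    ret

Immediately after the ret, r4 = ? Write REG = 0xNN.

REG = 0x00

prologue: push r0 → mem[0xaf]=0xbf, sp=0xaf
prologue: push r1 → mem[0xae]=0xf6, sp=0xae
body[0] xor  r1, r2, r2 → r1=0x00
body[1] mov  r0, #0x66 → r0=0x66
body[2] mov  r4, r2 → r4=0xb2
body[3] sub  r4, r0, r0 → r4=0x00
body[4] add  r1, r4, #15 → r1=0x0f
epilogue: pop r1=0xf6, sp=0xaf
epilogue: pop r0=0xbf, sp=0xb0
r4 is caller-saved → body value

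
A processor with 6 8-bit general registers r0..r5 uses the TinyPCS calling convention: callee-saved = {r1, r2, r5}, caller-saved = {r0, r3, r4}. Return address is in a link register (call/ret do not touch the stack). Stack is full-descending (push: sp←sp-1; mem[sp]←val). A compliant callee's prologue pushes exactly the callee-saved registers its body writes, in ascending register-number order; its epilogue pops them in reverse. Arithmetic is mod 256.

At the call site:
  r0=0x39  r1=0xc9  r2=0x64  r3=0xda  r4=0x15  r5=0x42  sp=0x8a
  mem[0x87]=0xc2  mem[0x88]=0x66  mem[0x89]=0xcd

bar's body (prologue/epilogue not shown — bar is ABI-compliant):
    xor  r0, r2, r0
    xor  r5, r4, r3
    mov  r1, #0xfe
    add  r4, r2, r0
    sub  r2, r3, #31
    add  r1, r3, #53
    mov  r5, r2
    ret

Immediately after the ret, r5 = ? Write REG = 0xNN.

REG = 0x42

prologue: push r1 → mem[0x89]=0xc9, sp=0x89
prologue: push r2 → mem[0x88]=0x64, sp=0x88
prologue: push r5 → mem[0x87]=0x42, sp=0x87
body[0] xor  r0, r2, r0 → r0=0x5d
body[1] xor  r5, r4, r3 → r5=0xcf
body[2] mov  r1, #0xfe → r1=0xfe
body[3] add  r4, r2, r0 → r4=0xc1
body[4] sub  r2, r3, #31 → r2=0xbb
body[5] add  r1, r3, #53 → r1=0x0f
body[6] mov  r5, r2 → r5=0xbb
epilogue: pop r5=0x42, sp=0x88
epilogue: pop r2=0x64, sp=0x89
epilogue: pop r1=0xc9, sp=0x8a
r5 is callee-saved → restored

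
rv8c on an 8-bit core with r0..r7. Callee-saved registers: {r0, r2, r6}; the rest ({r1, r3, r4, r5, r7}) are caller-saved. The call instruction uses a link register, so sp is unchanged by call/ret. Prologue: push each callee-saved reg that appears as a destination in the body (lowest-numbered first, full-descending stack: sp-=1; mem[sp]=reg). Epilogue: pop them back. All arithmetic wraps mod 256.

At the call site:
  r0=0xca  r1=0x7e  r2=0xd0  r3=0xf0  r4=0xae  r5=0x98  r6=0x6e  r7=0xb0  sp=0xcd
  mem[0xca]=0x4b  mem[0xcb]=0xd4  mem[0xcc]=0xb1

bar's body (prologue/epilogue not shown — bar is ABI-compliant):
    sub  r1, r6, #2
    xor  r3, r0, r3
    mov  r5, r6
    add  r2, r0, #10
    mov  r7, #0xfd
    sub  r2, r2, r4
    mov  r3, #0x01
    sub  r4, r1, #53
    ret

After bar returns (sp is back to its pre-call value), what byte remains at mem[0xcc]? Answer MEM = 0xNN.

prologue: push r2 → mem[0xcc]=0xd0, sp=0xcc
body[0] sub  r1, r6, #2 → r1=0x6c
body[1] xor  r3, r0, r3 → r3=0x3a
body[2] mov  r5, r6 → r5=0x6e
body[3] add  r2, r0, #10 → r2=0xd4
body[4] mov  r7, #0xfd → r7=0xfd
body[5] sub  r2, r2, r4 → r2=0x26
body[6] mov  r3, #0x01 → r3=0x01
body[7] sub  r4, r1, #53 → r4=0x37
epilogue: pop r2=0xd0, sp=0xcd
prologue pushed ['r2'] at ['0xcc']

MEM = 0xd0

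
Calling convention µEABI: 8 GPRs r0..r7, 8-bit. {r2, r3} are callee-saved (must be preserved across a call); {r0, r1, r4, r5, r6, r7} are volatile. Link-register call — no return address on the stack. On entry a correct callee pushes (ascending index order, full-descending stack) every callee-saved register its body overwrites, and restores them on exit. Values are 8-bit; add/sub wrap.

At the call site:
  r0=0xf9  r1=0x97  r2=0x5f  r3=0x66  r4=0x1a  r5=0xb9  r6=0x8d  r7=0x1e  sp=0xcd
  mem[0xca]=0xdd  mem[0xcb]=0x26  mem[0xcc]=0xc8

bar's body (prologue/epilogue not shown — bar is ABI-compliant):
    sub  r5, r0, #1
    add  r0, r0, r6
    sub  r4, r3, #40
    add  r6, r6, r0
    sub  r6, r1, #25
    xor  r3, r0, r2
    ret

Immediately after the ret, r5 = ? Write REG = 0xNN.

REG = 0xf8

prologue: push r3 → mem[0xcc]=0x66, sp=0xcc
body[0] sub  r5, r0, #1 → r5=0xf8
body[1] add  r0, r0, r6 → r0=0x86
body[2] sub  r4, r3, #40 → r4=0x3e
body[3] add  r6, r6, r0 → r6=0x13
body[4] sub  r6, r1, #25 → r6=0x7e
body[5] xor  r3, r0, r2 → r3=0xd9
epilogue: pop r3=0x66, sp=0xcd
r5 is caller-saved → body value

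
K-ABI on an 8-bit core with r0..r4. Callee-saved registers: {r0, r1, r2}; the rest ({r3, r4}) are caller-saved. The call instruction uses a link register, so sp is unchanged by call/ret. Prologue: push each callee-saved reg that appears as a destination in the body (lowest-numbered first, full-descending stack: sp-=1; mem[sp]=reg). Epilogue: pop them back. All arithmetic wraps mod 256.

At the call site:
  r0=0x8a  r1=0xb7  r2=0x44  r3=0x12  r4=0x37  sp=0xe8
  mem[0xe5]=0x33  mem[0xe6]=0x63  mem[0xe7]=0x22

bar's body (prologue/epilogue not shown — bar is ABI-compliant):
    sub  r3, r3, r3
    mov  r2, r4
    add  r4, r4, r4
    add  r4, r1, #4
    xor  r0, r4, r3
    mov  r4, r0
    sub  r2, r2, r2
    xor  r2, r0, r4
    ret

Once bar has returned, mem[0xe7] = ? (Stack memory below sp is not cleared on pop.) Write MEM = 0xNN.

prologue: push r0 -> mem[0xe7]=0x8a, sp=0xe7
prologue: push r2 -> mem[0xe6]=0x44, sp=0xe6
body[0] sub  r3, r3, r3 -> r3=0x00
body[1] mov  r2, r4 -> r2=0x37
body[2] add  r4, r4, r4 -> r4=0x6e
body[3] add  r4, r1, #4 -> r4=0xbb
body[4] xor  r0, r4, r3 -> r0=0xbb
body[5] mov  r4, r0 -> r4=0xbb
body[6] sub  r2, r2, r2 -> r2=0x00
body[7] xor  r2, r0, r4 -> r2=0x00
epilogue: pop r2=0x44, sp=0xe7
epilogue: pop r0=0x8a, sp=0xe8
prologue pushed ['r0', 'r2'] at ['0xe7', '0xe6']

MEM = 0x8a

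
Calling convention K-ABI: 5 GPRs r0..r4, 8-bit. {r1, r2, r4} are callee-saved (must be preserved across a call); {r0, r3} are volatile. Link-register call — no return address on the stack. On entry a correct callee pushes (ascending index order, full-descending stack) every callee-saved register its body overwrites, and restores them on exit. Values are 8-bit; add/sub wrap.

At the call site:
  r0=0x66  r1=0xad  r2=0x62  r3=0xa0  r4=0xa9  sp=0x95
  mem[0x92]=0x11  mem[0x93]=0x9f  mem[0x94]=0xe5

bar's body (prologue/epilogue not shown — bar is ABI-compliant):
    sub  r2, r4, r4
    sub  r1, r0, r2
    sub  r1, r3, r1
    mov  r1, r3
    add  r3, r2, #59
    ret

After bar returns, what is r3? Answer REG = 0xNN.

REG = 0x3b

prologue: push r1 -> mem[0x94]=0xad, sp=0x94
prologue: push r2 -> mem[0x93]=0x62, sp=0x93
body[0] sub  r2, r4, r4 -> r2=0x00
body[1] sub  r1, r0, r2 -> r1=0x66
body[2] sub  r1, r3, r1 -> r1=0x3a
body[3] mov  r1, r3 -> r1=0xa0
body[4] add  r3, r2, #59 -> r3=0x3b
epilogue: pop r2=0x62, sp=0x94
epilogue: pop r1=0xad, sp=0x95
r3 is caller-saved -> body value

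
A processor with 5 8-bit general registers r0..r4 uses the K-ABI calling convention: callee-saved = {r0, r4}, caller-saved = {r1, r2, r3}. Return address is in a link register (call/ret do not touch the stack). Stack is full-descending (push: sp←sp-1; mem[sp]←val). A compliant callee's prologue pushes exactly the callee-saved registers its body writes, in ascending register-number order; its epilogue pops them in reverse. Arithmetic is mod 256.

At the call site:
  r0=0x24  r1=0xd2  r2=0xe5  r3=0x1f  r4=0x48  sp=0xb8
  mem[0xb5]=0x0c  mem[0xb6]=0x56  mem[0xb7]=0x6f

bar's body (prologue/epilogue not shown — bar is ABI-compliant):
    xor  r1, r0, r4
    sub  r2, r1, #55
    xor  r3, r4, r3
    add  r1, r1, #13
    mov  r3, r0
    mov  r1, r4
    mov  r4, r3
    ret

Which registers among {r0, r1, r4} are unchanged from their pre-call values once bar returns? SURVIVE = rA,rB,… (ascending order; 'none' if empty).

prologue: push r4 -> mem[0xb7]=0x48, sp=0xb7
body[0] xor  r1, r0, r4 -> r1=0x6c
body[1] sub  r2, r1, #55 -> r2=0x35
body[2] xor  r3, r4, r3 -> r3=0x57
body[3] add  r1, r1, #13 -> r1=0x79
body[4] mov  r3, r0 -> r3=0x24
body[5] mov  r1, r4 -> r1=0x48
body[6] mov  r4, r3 -> r4=0x24
epilogue: pop r4=0x48, sp=0xb8
r0: callee-saved, written=False
r1: caller-saved, written=True
r4: callee-saved, written=True

SURVIVE = r0,r4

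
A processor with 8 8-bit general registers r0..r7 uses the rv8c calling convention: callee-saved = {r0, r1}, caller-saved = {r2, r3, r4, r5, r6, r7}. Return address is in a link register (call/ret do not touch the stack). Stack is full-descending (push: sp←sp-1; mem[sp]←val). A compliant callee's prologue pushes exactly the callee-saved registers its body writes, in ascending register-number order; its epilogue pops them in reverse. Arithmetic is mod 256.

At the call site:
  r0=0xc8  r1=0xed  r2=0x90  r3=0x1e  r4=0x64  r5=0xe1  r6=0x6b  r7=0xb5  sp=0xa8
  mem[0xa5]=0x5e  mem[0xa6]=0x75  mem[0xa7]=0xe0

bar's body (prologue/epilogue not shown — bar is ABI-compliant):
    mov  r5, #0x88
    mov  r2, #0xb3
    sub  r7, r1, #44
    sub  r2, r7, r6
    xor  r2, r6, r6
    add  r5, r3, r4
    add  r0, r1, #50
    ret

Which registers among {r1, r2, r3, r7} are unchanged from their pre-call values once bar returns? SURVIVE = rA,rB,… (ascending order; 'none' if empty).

SURVIVE = r1,r3

prologue: push r0 -> mem[0xa7]=0xc8, sp=0xa7
body[0] mov  r5, #0x88 -> r5=0x88
body[1] mov  r2, #0xb3 -> r2=0xb3
body[2] sub  r7, r1, #44 -> r7=0xc1
body[3] sub  r2, r7, r6 -> r2=0x56
body[4] xor  r2, r6, r6 -> r2=0x00
body[5] add  r5, r3, r4 -> r5=0x82
body[6] add  r0, r1, #50 -> r0=0x1f
epilogue: pop r0=0xc8, sp=0xa8
r1: callee-saved, written=False
r2: caller-saved, written=True
r3: caller-saved, written=False
r7: caller-saved, written=True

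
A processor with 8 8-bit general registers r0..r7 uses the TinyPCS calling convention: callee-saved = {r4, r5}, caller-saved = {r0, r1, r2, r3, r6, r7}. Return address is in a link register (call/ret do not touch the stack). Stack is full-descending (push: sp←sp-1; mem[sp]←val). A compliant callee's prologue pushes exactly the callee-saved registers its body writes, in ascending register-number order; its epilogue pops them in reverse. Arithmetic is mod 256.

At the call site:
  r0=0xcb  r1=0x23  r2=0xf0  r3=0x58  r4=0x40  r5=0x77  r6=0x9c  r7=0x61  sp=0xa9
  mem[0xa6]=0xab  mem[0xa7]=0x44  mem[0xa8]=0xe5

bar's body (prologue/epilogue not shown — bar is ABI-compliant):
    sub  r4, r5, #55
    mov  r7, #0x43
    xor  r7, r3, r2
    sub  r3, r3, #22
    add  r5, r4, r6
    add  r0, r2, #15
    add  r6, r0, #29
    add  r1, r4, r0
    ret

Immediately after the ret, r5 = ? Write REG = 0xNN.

REG = 0x77

prologue: push r4 -> mem[0xa8]=0x40, sp=0xa8
prologue: push r5 -> mem[0xa7]=0x77, sp=0xa7
body[0] sub  r4, r5, #55 -> r4=0x40
body[1] mov  r7, #0x43 -> r7=0x43
body[2] xor  r7, r3, r2 -> r7=0xa8
body[3] sub  r3, r3, #22 -> r3=0x42
body[4] add  r5, r4, r6 -> r5=0xdc
body[5] add  r0, r2, #15 -> r0=0xff
body[6] add  r6, r0, #29 -> r6=0x1c
body[7] add  r1, r4, r0 -> r1=0x3f
epilogue: pop r5=0x77, sp=0xa8
epilogue: pop r4=0x40, sp=0xa9
r5 is callee-saved -> restored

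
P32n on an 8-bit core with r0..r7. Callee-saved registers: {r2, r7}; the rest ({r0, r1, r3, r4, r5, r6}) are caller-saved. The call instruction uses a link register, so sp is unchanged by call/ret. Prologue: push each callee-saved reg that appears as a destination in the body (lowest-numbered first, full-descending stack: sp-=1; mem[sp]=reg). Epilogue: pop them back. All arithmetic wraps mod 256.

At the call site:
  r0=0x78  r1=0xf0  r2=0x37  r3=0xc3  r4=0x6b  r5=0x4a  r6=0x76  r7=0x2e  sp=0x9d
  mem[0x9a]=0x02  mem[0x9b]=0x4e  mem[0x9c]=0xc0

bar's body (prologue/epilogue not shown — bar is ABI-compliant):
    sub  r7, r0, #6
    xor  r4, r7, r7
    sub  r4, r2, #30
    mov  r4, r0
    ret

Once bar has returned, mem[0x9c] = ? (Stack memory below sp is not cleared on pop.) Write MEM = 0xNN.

prologue: push r7 → mem[0x9c]=0x2e, sp=0x9c
body[0] sub  r7, r0, #6 → r7=0x72
body[1] xor  r4, r7, r7 → r4=0x00
body[2] sub  r4, r2, #30 → r4=0x19
body[3] mov  r4, r0 → r4=0x78
epilogue: pop r7=0x2e, sp=0x9d
prologue pushed ['r7'] at ['0x9c']

MEM = 0x2e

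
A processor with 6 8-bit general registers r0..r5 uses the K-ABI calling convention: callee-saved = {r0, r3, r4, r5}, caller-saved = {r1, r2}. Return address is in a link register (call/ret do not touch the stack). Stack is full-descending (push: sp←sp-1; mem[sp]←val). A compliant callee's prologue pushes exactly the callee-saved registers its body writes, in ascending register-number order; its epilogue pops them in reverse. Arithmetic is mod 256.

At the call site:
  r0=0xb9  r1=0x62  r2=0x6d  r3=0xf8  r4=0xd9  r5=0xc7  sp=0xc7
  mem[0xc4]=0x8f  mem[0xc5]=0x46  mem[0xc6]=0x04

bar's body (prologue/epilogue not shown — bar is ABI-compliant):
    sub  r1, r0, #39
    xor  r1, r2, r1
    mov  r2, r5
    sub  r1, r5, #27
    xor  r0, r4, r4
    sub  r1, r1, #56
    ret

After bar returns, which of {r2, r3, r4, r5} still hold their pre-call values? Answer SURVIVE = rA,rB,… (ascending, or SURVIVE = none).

prologue: push r0 → mem[0xc6]=0xb9, sp=0xc6
body[0] sub  r1, r0, #39 → r1=0x92
body[1] xor  r1, r2, r1 → r1=0xff
body[2] mov  r2, r5 → r2=0xc7
body[3] sub  r1, r5, #27 → r1=0xac
body[4] xor  r0, r4, r4 → r0=0x00
body[5] sub  r1, r1, #56 → r1=0x74
epilogue: pop r0=0xb9, sp=0xc7
r2: caller-saved, written=True
r3: callee-saved, written=False
r4: callee-saved, written=False
r5: callee-saved, written=False

SURVIVE = r3,r4,r5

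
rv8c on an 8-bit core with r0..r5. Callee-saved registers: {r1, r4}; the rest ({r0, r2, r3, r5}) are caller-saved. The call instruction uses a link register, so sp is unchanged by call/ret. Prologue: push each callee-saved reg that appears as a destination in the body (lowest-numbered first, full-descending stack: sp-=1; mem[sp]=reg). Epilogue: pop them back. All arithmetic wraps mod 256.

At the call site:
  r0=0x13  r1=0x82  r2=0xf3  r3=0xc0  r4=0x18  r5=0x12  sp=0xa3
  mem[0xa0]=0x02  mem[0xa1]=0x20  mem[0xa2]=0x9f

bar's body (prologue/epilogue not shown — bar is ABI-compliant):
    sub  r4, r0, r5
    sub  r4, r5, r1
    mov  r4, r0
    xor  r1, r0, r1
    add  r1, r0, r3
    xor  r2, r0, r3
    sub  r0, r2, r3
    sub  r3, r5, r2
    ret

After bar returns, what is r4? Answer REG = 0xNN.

prologue: push r1 → mem[0xa2]=0x82, sp=0xa2
prologue: push r4 → mem[0xa1]=0x18, sp=0xa1
body[0] sub  r4, r0, r5 → r4=0x01
body[1] sub  r4, r5, r1 → r4=0x90
body[2] mov  r4, r0 → r4=0x13
body[3] xor  r1, r0, r1 → r1=0x91
body[4] add  r1, r0, r3 → r1=0xd3
body[5] xor  r2, r0, r3 → r2=0xd3
body[6] sub  r0, r2, r3 → r0=0x13
body[7] sub  r3, r5, r2 → r3=0x3f
epilogue: pop r4=0x18, sp=0xa2
epilogue: pop r1=0x82, sp=0xa3
r4 is callee-saved → restored

REG = 0x18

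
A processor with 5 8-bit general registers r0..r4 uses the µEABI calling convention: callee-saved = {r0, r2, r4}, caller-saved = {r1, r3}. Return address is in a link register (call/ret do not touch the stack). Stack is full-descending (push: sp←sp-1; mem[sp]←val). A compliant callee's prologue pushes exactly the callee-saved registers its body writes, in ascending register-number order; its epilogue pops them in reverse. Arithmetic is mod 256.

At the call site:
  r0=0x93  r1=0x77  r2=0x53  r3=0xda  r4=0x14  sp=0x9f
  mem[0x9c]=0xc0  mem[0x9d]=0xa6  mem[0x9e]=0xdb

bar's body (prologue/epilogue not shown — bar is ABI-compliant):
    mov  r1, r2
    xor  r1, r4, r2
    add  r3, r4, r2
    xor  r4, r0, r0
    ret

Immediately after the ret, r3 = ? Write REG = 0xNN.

REG = 0x67

prologue: push r4 → mem[0x9e]=0x14, sp=0x9e
body[0] mov  r1, r2 → r1=0x53
body[1] xor  r1, r4, r2 → r1=0x47
body[2] add  r3, r4, r2 → r3=0x67
body[3] xor  r4, r0, r0 → r4=0x00
epilogue: pop r4=0x14, sp=0x9f
r3 is caller-saved → body value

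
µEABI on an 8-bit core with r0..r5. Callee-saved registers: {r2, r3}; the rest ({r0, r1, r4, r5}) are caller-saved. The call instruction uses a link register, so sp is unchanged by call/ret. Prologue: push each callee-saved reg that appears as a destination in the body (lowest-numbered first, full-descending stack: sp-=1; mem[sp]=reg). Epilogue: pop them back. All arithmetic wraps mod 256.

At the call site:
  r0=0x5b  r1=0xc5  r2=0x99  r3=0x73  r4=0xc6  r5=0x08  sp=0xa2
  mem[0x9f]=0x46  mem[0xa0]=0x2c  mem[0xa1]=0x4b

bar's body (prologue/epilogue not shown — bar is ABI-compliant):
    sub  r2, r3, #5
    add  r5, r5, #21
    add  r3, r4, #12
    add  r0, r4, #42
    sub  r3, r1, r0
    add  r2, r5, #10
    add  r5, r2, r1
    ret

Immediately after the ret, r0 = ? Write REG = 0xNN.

prologue: push r2 -> mem[0xa1]=0x99, sp=0xa1
prologue: push r3 -> mem[0xa0]=0x73, sp=0xa0
body[0] sub  r2, r3, #5 -> r2=0x6e
body[1] add  r5, r5, #21 -> r5=0x1d
body[2] add  r3, r4, #12 -> r3=0xd2
body[3] add  r0, r4, #42 -> r0=0xf0
body[4] sub  r3, r1, r0 -> r3=0xd5
body[5] add  r2, r5, #10 -> r2=0x27
body[6] add  r5, r2, r1 -> r5=0xec
epilogue: pop r3=0x73, sp=0xa1
epilogue: pop r2=0x99, sp=0xa2
r0 is caller-saved -> body value

REG = 0xf0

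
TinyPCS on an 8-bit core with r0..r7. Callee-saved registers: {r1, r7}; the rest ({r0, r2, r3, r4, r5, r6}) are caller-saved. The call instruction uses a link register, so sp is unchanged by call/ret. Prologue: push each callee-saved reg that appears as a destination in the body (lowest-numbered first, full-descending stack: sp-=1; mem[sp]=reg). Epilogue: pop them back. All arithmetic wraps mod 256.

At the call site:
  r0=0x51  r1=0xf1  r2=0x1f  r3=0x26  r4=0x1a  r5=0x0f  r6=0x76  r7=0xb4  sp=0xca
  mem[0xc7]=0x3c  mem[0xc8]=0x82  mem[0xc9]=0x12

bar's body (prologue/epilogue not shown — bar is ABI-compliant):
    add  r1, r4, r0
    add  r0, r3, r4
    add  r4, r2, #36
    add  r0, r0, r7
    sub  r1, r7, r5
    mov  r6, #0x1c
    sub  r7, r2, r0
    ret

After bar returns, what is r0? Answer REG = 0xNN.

prologue: push r1 → mem[0xc9]=0xf1, sp=0xc9
prologue: push r7 → mem[0xc8]=0xb4, sp=0xc8
body[0] add  r1, r4, r0 → r1=0x6b
body[1] add  r0, r3, r4 → r0=0x40
body[2] add  r4, r2, #36 → r4=0x43
body[3] add  r0, r0, r7 → r0=0xf4
body[4] sub  r1, r7, r5 → r1=0xa5
body[5] mov  r6, #0x1c → r6=0x1c
body[6] sub  r7, r2, r0 → r7=0x2b
epilogue: pop r7=0xb4, sp=0xc9
epilogue: pop r1=0xf1, sp=0xca
r0 is caller-saved → body value

REG = 0xf4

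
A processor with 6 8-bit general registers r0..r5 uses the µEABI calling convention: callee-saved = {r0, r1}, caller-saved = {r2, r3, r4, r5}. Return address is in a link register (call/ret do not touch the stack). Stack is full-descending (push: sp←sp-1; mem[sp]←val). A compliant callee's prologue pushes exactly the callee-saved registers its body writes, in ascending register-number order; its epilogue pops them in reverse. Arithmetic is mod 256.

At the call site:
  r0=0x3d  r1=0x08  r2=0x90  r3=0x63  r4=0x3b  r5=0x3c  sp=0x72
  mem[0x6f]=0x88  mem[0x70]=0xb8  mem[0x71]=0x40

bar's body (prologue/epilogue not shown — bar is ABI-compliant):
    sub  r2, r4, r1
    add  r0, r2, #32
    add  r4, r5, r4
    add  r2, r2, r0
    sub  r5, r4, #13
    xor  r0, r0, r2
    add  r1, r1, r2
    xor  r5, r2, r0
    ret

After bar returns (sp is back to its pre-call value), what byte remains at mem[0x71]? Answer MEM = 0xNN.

MEM = 0x3d

prologue: push r0 → mem[0x71]=0x3d, sp=0x71
prologue: push r1 → mem[0x70]=0x08, sp=0x70
body[0] sub  r2, r4, r1 → r2=0x33
body[1] add  r0, r2, #32 → r0=0x53
body[2] add  r4, r5, r4 → r4=0x77
body[3] add  r2, r2, r0 → r2=0x86
body[4] sub  r5, r4, #13 → r5=0x6a
body[5] xor  r0, r0, r2 → r0=0xd5
body[6] add  r1, r1, r2 → r1=0x8e
body[7] xor  r5, r2, r0 → r5=0x53
epilogue: pop r1=0x08, sp=0x71
epilogue: pop r0=0x3d, sp=0x72
prologue pushed ['r0', 'r1'] at ['0x71', '0x70']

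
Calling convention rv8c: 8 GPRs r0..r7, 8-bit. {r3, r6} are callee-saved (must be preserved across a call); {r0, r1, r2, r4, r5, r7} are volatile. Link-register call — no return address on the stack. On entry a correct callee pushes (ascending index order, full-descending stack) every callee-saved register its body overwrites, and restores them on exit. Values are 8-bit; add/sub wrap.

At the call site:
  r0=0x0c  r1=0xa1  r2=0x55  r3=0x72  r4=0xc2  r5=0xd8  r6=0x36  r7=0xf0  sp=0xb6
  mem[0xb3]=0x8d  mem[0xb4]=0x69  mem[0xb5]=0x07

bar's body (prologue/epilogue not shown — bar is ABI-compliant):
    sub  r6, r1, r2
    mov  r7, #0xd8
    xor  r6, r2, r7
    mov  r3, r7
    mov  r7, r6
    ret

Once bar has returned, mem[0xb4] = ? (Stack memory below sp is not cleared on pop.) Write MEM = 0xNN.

prologue: push r3 → mem[0xb5]=0x72, sp=0xb5
prologue: push r6 → mem[0xb4]=0x36, sp=0xb4
body[0] sub  r6, r1, r2 → r6=0x4c
body[1] mov  r7, #0xd8 → r7=0xd8
body[2] xor  r6, r2, r7 → r6=0x8d
body[3] mov  r3, r7 → r3=0xd8
body[4] mov  r7, r6 → r7=0x8d
epilogue: pop r6=0x36, sp=0xb5
epilogue: pop r3=0x72, sp=0xb6
prologue pushed ['r3', 'r6'] at ['0xb5', '0xb4']

MEM = 0x36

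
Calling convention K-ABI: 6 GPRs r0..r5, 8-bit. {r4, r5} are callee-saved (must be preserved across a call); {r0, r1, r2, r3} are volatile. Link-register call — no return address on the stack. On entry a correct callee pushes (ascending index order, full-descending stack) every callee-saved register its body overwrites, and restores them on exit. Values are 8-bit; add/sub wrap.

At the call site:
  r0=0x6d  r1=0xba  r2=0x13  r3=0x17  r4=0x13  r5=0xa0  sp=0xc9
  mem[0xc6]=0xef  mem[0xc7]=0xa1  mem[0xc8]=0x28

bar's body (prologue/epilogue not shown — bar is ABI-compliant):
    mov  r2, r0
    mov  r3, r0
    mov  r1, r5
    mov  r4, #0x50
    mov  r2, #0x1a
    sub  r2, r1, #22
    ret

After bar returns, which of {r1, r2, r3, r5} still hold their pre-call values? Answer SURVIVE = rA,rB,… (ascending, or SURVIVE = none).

prologue: push r4 -> mem[0xc8]=0x13, sp=0xc8
body[0] mov  r2, r0 -> r2=0x6d
body[1] mov  r3, r0 -> r3=0x6d
body[2] mov  r1, r5 -> r1=0xa0
body[3] mov  r4, #0x50 -> r4=0x50
body[4] mov  r2, #0x1a -> r2=0x1a
body[5] sub  r2, r1, #22 -> r2=0x8a
epilogue: pop r4=0x13, sp=0xc9
r1: caller-saved, written=True
r2: caller-saved, written=True
r3: caller-saved, written=True
r5: callee-saved, written=False

SURVIVE = r5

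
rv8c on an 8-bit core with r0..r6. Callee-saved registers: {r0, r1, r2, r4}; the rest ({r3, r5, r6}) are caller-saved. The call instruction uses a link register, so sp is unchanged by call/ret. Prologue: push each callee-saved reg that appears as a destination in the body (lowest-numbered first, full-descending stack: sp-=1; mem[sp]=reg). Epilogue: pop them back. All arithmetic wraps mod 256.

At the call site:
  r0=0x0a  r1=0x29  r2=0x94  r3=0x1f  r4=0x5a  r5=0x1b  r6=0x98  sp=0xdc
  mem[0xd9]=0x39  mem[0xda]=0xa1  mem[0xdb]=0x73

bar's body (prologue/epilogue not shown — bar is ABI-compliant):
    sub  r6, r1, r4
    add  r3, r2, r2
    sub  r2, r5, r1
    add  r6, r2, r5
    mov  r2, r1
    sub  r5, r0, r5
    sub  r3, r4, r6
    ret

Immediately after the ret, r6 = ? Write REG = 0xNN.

REG = 0x0d

prologue: push r2 -> mem[0xdb]=0x94, sp=0xdb
body[0] sub  r6, r1, r4 -> r6=0xcf
body[1] add  r3, r2, r2 -> r3=0x28
body[2] sub  r2, r5, r1 -> r2=0xf2
body[3] add  r6, r2, r5 -> r6=0x0d
body[4] mov  r2, r1 -> r2=0x29
body[5] sub  r5, r0, r5 -> r5=0xef
body[6] sub  r3, r4, r6 -> r3=0x4d
epilogue: pop r2=0x94, sp=0xdc
r6 is caller-saved -> body value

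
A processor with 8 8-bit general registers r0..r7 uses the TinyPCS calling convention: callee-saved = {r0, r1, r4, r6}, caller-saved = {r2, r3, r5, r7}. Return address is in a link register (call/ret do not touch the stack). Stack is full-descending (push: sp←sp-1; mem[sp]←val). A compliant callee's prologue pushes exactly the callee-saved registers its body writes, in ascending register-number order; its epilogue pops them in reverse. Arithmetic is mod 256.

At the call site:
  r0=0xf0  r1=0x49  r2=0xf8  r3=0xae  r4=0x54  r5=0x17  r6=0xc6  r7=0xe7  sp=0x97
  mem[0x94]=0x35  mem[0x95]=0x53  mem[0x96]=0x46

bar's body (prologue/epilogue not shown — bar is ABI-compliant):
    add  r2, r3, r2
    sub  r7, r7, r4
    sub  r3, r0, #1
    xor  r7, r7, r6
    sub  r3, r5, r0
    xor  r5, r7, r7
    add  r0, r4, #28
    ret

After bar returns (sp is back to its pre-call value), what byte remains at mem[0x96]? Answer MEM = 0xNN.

prologue: push r0 -> mem[0x96]=0xf0, sp=0x96
body[0] add  r2, r3, r2 -> r2=0xa6
body[1] sub  r7, r7, r4 -> r7=0x93
body[2] sub  r3, r0, #1 -> r3=0xef
body[3] xor  r7, r7, r6 -> r7=0x55
body[4] sub  r3, r5, r0 -> r3=0x27
body[5] xor  r5, r7, r7 -> r5=0x00
body[6] add  r0, r4, #28 -> r0=0x70
epilogue: pop r0=0xf0, sp=0x97
prologue pushed ['r0'] at ['0x96']

MEM = 0xf0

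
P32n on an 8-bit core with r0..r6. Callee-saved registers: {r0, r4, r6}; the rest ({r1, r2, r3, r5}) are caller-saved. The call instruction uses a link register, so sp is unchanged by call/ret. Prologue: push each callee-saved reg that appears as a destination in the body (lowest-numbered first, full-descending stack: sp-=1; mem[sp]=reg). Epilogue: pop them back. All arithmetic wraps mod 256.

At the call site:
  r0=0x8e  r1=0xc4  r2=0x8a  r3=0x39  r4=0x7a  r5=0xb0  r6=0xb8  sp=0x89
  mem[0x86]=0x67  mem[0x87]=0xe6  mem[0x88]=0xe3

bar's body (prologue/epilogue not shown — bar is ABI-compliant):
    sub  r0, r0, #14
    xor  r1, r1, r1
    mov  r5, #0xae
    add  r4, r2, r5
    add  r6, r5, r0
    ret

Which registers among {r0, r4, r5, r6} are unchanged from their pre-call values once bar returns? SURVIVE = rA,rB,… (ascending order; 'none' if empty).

prologue: push r0 → mem[0x88]=0x8e, sp=0x88
prologue: push r4 → mem[0x87]=0x7a, sp=0x87
prologue: push r6 → mem[0x86]=0xb8, sp=0x86
body[0] sub  r0, r0, #14 → r0=0x80
body[1] xor  r1, r1, r1 → r1=0x00
body[2] mov  r5, #0xae → r5=0xae
body[3] add  r4, r2, r5 → r4=0x38
body[4] add  r6, r5, r0 → r6=0x2e
epilogue: pop r6=0xb8, sp=0x87
epilogue: pop r4=0x7a, sp=0x88
epilogue: pop r0=0x8e, sp=0x89
r0: callee-saved, written=True
r4: callee-saved, written=True
r5: caller-saved, written=True
r6: callee-saved, written=True

SURVIVE = r0,r4,r6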